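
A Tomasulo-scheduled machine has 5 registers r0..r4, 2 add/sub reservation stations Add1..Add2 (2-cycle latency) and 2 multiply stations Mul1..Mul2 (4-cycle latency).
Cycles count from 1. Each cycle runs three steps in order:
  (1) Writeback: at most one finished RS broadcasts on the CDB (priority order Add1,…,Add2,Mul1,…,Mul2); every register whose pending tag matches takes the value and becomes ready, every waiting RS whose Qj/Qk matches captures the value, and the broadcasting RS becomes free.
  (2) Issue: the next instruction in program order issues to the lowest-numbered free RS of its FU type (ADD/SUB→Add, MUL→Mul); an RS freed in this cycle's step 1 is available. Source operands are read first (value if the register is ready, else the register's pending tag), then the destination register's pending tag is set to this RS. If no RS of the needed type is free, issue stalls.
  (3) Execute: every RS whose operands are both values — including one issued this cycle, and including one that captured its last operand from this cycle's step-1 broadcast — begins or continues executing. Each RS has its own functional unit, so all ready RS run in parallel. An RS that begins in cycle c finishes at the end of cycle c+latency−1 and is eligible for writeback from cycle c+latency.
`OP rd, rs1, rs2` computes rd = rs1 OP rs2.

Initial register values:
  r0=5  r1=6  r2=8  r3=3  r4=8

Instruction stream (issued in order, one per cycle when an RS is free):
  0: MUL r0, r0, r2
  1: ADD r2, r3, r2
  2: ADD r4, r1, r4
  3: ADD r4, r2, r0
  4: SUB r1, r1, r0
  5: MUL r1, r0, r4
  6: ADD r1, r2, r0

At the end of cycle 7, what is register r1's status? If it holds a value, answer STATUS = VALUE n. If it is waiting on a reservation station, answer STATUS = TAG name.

  c1: issue MUL r0<-Mul1  regs: r0:Mul1,r1:6,r2:8,r3:3,r4:8
  c2: issue ADD r2<-Add1  regs: r0:Mul1,r1:6,r2:Add1,r3:3,r4:8
  c3: issue ADD r4<-Add2  regs: r0:Mul1,r1:6,r2:Add1,r3:3,r4:Add2
  c4: CDB Add1=11; issue ADD r4<-Add1  regs: r0:Mul1,r1:6,r2:11,r3:3,r4:Add1
  c5: CDB Add2=14; issue SUB r1<-Add2  regs: r0:Mul1,r1:Add2,r2:11,r3:3,r4:Add1
  c6: CDB Mul1=40; issue MUL r1<-Mul1  regs: r0:40,r1:Mul1,r2:11,r3:3,r4:Add1
  c7: stall  regs: r0:40,r1:Mul1,r2:11,r3:3,r4:Add1

STATUS = TAG Mul1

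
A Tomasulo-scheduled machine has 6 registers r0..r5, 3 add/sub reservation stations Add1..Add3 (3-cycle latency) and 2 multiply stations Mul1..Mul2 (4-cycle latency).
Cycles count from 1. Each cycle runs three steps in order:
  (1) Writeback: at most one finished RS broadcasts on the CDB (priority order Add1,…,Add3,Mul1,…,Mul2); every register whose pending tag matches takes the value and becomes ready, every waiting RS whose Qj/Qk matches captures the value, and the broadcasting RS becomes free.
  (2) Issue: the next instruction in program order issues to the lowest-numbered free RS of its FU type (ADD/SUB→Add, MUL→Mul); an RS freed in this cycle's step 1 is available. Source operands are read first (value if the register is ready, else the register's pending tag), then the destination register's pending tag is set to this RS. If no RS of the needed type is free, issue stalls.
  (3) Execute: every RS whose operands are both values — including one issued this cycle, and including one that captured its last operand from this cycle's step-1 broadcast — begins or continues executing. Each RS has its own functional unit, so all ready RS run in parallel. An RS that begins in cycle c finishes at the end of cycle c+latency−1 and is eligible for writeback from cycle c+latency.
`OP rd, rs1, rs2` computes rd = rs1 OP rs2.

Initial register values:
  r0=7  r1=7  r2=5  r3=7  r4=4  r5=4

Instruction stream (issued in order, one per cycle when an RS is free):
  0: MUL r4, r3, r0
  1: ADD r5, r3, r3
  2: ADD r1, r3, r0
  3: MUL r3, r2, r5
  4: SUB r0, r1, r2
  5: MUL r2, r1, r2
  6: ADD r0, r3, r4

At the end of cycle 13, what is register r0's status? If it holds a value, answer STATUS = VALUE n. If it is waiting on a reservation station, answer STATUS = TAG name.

STATUS = VALUE 119

cycle 1: issue MUL r4<-Mul1 // r0:7,r1:7,r2:5,r3:7,r4:Mul1,r5:4
cycle 2: issue ADD r5<-Add1 // r0:7,r1:7,r2:5,r3:7,r4:Mul1,r5:Add1
cycle 3: issue ADD r1<-Add2 // r0:7,r1:Add2,r2:5,r3:7,r4:Mul1,r5:Add1
cycle 4: issue MUL r3<-Mul2 // r0:7,r1:Add2,r2:5,r3:Mul2,r4:Mul1,r5:Add1
cycle 5: CDB Add1=14; issue SUB r0<-Add1 // r0:Add1,r1:Add2,r2:5,r3:Mul2,r4:Mul1,r5:14
cycle 6: CDB Add2=14; stall // r0:Add1,r1:14,r2:5,r3:Mul2,r4:Mul1,r5:14
cycle 7: CDB Mul1=49; issue MUL r2<-Mul1 // r0:Add1,r1:14,r2:Mul1,r3:Mul2,r4:49,r5:14
cycle 8: issue ADD r0<-Add2 // r0:Add2,r1:14,r2:Mul1,r3:Mul2,r4:49,r5:14
cycle 9: CDB Add1=9 // r0:Add2,r1:14,r2:Mul1,r3:Mul2,r4:49,r5:14
cycle 10: CDB Mul2=70 // r0:Add2,r1:14,r2:Mul1,r3:70,r4:49,r5:14
cycle 11: CDB Mul1=70 // r0:Add2,r1:14,r2:70,r3:70,r4:49,r5:14
cycle 12: - // r0:Add2,r1:14,r2:70,r3:70,r4:49,r5:14
cycle 13: CDB Add2=119 // r0:119,r1:14,r2:70,r3:70,r4:49,r5:14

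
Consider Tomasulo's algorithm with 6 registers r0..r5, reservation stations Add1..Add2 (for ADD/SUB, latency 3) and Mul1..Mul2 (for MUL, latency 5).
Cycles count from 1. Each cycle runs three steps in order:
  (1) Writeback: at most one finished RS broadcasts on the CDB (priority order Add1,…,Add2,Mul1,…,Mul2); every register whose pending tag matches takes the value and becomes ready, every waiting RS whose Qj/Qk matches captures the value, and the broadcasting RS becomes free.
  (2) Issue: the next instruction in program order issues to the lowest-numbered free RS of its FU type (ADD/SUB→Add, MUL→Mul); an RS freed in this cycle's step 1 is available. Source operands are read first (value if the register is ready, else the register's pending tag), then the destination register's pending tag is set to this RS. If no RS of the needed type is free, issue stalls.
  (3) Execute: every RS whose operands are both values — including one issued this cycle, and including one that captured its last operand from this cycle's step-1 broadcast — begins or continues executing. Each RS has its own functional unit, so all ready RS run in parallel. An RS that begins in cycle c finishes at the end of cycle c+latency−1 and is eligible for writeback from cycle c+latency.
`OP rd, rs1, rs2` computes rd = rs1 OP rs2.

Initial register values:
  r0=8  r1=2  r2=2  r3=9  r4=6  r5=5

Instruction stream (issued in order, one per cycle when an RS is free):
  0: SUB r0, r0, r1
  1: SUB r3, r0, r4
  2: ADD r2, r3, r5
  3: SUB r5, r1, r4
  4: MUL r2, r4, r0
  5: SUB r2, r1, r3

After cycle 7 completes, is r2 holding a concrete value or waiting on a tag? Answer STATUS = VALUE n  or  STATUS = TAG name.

STATUS = TAG Add1

c1: issue SUB r0<-Add1 | r0:Add1,r1:2,r2:2,r3:9,r4:6,r5:5
c2: issue SUB r3<-Add2 | r0:Add1,r1:2,r2:2,r3:Add2,r4:6,r5:5
c3: stall | r0:Add1,r1:2,r2:2,r3:Add2,r4:6,r5:5
c4: CDB Add1=6; issue ADD r2<-Add1 | r0:6,r1:2,r2:Add1,r3:Add2,r4:6,r5:5
c5: stall | r0:6,r1:2,r2:Add1,r3:Add2,r4:6,r5:5
c6: stall | r0:6,r1:2,r2:Add1,r3:Add2,r4:6,r5:5
c7: CDB Add2=0; issue SUB r5<-Add2 | r0:6,r1:2,r2:Add1,r3:0,r4:6,r5:Add2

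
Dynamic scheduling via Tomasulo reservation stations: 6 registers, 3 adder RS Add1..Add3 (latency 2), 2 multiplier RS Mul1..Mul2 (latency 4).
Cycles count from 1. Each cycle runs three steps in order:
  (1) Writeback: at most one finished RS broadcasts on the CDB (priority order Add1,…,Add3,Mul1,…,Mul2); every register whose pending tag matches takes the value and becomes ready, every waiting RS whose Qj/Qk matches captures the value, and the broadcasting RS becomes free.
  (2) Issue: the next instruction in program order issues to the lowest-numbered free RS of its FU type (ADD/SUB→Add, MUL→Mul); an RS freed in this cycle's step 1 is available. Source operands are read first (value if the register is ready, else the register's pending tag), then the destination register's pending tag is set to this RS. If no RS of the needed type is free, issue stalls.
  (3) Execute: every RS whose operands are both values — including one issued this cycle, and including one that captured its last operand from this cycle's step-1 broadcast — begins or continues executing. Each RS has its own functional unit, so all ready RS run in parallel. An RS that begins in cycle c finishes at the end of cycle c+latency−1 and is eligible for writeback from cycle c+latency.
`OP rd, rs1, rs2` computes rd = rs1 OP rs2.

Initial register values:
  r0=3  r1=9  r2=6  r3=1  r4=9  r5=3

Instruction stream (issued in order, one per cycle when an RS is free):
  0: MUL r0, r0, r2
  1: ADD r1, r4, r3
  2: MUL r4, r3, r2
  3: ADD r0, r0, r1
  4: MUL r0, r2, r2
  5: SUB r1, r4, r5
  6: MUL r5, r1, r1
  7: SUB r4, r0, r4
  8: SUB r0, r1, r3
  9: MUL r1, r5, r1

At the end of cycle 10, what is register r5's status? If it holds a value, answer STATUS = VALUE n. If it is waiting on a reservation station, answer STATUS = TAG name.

STATUS = TAG Mul2

  c1: issue MUL r0<-Mul1  regs: r0:Mul1,r1:9,r2:6,r3:1,r4:9,r5:3
  c2: issue ADD r1<-Add1  regs: r0:Mul1,r1:Add1,r2:6,r3:1,r4:9,r5:3
  c3: issue MUL r4<-Mul2  regs: r0:Mul1,r1:Add1,r2:6,r3:1,r4:Mul2,r5:3
  c4: CDB Add1=10; issue ADD r0<-Add1  regs: r0:Add1,r1:10,r2:6,r3:1,r4:Mul2,r5:3
  c5: CDB Mul1=18; issue MUL r0<-Mul1  regs: r0:Mul1,r1:10,r2:6,r3:1,r4:Mul2,r5:3
  c6: issue SUB r1<-Add2  regs: r0:Mul1,r1:Add2,r2:6,r3:1,r4:Mul2,r5:3
  c7: CDB Add1=28; stall  regs: r0:Mul1,r1:Add2,r2:6,r3:1,r4:Mul2,r5:3
  c8: CDB Mul2=6; issue MUL r5<-Mul2  regs: r0:Mul1,r1:Add2,r2:6,r3:1,r4:6,r5:Mul2
  c9: CDB Mul1=36; issue SUB r4<-Add1  regs: r0:36,r1:Add2,r2:6,r3:1,r4:Add1,r5:Mul2
  c10: CDB Add2=3; issue SUB r0<-Add2  regs: r0:Add2,r1:3,r2:6,r3:1,r4:Add1,r5:Mul2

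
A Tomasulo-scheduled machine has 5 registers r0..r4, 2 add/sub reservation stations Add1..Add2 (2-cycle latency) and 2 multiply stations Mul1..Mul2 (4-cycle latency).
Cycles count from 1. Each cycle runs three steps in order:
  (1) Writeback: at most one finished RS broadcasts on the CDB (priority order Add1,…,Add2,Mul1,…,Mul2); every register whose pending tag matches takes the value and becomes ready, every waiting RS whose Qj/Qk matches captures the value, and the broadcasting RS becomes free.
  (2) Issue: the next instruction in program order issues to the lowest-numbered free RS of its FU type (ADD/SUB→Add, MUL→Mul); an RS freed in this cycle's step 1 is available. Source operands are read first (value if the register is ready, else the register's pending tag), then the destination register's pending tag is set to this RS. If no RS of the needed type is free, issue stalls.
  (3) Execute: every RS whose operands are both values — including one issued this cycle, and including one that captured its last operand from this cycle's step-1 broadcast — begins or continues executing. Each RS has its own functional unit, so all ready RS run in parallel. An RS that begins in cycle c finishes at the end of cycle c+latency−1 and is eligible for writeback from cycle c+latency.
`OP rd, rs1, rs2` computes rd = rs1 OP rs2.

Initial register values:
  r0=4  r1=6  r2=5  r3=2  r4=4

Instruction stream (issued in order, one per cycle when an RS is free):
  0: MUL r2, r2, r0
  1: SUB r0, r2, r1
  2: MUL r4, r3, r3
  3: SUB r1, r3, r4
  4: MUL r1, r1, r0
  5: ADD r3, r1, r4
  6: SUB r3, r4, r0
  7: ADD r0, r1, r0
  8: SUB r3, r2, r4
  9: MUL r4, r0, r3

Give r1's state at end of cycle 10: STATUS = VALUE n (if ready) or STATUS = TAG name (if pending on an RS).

cycle 1: issue MUL r2<-Mul1 // r0:4,r1:6,r2:Mul1,r3:2,r4:4
cycle 2: issue SUB r0<-Add1 // r0:Add1,r1:6,r2:Mul1,r3:2,r4:4
cycle 3: issue MUL r4<-Mul2 // r0:Add1,r1:6,r2:Mul1,r3:2,r4:Mul2
cycle 4: issue SUB r1<-Add2 // r0:Add1,r1:Add2,r2:Mul1,r3:2,r4:Mul2
cycle 5: CDB Mul1=20; issue MUL r1<-Mul1 // r0:Add1,r1:Mul1,r2:20,r3:2,r4:Mul2
cycle 6: stall // r0:Add1,r1:Mul1,r2:20,r3:2,r4:Mul2
cycle 7: CDB Add1=14; issue ADD r3<-Add1 // r0:14,r1:Mul1,r2:20,r3:Add1,r4:Mul2
cycle 8: CDB Mul2=4; stall // r0:14,r1:Mul1,r2:20,r3:Add1,r4:4
cycle 9: stall // r0:14,r1:Mul1,r2:20,r3:Add1,r4:4
cycle 10: CDB Add2=-2; issue SUB r3<-Add2 // r0:14,r1:Mul1,r2:20,r3:Add2,r4:4

STATUS = TAG Mul1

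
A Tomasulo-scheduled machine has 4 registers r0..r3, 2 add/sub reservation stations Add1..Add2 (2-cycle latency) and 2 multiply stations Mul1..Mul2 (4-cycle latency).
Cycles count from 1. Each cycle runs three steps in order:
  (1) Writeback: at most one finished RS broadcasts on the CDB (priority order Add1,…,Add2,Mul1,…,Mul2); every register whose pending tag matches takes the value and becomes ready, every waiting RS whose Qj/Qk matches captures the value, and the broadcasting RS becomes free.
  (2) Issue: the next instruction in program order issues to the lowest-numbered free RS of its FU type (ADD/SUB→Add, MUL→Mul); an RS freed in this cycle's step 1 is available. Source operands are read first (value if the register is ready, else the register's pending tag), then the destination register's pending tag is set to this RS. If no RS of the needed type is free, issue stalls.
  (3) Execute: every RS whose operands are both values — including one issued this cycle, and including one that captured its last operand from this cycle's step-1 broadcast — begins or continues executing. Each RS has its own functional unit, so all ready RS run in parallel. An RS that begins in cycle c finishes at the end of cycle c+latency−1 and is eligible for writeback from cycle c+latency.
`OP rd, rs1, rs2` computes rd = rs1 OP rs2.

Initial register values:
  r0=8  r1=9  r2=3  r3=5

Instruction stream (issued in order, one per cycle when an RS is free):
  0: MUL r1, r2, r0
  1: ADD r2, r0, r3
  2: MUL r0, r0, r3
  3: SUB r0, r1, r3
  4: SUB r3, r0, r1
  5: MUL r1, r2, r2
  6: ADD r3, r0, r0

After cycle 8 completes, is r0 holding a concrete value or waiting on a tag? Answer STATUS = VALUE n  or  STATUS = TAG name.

STATUS = VALUE 19

cycle 1: issue MUL r1<-Mul1 // r0:8,r1:Mul1,r2:3,r3:5
cycle 2: issue ADD r2<-Add1 // r0:8,r1:Mul1,r2:Add1,r3:5
cycle 3: issue MUL r0<-Mul2 // r0:Mul2,r1:Mul1,r2:Add1,r3:5
cycle 4: CDB Add1=13; issue SUB r0<-Add1 // r0:Add1,r1:Mul1,r2:13,r3:5
cycle 5: CDB Mul1=24; issue SUB r3<-Add2 // r0:Add1,r1:24,r2:13,r3:Add2
cycle 6: issue MUL r1<-Mul1 // r0:Add1,r1:Mul1,r2:13,r3:Add2
cycle 7: CDB Add1=19; issue ADD r3<-Add1 // r0:19,r1:Mul1,r2:13,r3:Add1
cycle 8: CDB Mul2=40 // r0:19,r1:Mul1,r2:13,r3:Add1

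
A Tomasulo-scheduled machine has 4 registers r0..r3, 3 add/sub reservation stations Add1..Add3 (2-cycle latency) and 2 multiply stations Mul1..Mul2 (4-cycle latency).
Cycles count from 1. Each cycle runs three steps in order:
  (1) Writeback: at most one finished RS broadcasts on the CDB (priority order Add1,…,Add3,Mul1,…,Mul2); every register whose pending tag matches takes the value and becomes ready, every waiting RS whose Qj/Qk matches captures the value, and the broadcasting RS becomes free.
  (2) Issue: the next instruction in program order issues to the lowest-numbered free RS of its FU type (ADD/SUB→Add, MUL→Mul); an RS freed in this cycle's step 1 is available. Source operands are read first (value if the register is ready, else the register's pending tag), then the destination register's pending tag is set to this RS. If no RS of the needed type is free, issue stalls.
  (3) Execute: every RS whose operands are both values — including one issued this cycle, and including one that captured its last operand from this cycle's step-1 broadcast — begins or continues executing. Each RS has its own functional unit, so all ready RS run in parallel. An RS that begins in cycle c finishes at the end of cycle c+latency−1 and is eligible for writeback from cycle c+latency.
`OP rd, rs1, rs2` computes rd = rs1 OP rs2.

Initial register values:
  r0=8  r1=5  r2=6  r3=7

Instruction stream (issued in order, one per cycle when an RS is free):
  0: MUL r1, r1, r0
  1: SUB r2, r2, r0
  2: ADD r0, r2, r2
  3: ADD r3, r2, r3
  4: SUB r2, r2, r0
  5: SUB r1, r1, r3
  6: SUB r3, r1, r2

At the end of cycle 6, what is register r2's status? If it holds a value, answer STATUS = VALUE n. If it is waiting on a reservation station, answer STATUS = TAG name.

  c1: issue MUL r1<-Mul1  regs: r0:8,r1:Mul1,r2:6,r3:7
  c2: issue SUB r2<-Add1  regs: r0:8,r1:Mul1,r2:Add1,r3:7
  c3: issue ADD r0<-Add2  regs: r0:Add2,r1:Mul1,r2:Add1,r3:7
  c4: CDB Add1=-2; issue ADD r3<-Add1  regs: r0:Add2,r1:Mul1,r2:-2,r3:Add1
  c5: CDB Mul1=40; issue SUB r2<-Add3  regs: r0:Add2,r1:40,r2:Add3,r3:Add1
  c6: CDB Add1=5; issue SUB r1<-Add1  regs: r0:Add2,r1:Add1,r2:Add3,r3:5

STATUS = TAG Add3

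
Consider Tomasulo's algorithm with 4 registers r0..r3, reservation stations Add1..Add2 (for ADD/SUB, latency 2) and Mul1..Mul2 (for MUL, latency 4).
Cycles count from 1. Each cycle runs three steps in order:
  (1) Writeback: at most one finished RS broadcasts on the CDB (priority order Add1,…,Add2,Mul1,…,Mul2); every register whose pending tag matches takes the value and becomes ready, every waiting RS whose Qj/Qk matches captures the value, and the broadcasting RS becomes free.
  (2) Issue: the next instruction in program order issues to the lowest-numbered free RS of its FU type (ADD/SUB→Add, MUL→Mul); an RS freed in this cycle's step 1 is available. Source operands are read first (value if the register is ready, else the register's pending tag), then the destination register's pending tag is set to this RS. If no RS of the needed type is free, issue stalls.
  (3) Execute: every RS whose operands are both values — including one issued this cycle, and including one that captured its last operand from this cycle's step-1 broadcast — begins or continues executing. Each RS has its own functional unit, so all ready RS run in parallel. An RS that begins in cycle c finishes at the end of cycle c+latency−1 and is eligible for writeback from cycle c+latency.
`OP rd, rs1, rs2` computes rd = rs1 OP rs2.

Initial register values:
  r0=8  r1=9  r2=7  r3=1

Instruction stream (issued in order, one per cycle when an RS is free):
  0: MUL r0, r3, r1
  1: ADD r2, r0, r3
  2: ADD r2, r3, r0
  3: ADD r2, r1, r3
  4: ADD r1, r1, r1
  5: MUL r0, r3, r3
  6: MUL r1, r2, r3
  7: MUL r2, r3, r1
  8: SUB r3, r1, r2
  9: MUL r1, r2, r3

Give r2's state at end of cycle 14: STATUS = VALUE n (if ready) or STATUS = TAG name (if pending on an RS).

STATUS = TAG Mul1

cycle 1: issue MUL r0<-Mul1 // r0:Mul1,r1:9,r2:7,r3:1
cycle 2: issue ADD r2<-Add1 // r0:Mul1,r1:9,r2:Add1,r3:1
cycle 3: issue ADD r2<-Add2 // r0:Mul1,r1:9,r2:Add2,r3:1
cycle 4: stall // r0:Mul1,r1:9,r2:Add2,r3:1
cycle 5: CDB Mul1=9; stall // r0:9,r1:9,r2:Add2,r3:1
cycle 6: stall // r0:9,r1:9,r2:Add2,r3:1
cycle 7: CDB Add1=10; issue ADD r2<-Add1 // r0:9,r1:9,r2:Add1,r3:1
cycle 8: CDB Add2=10; issue ADD r1<-Add2 // r0:9,r1:Add2,r2:Add1,r3:1
cycle 9: CDB Add1=10; issue MUL r0<-Mul1 // r0:Mul1,r1:Add2,r2:10,r3:1
cycle 10: CDB Add2=18; issue MUL r1<-Mul2 // r0:Mul1,r1:Mul2,r2:10,r3:1
cycle 11: stall // r0:Mul1,r1:Mul2,r2:10,r3:1
cycle 12: stall // r0:Mul1,r1:Mul2,r2:10,r3:1
cycle 13: CDB Mul1=1; issue MUL r2<-Mul1 // r0:1,r1:Mul2,r2:Mul1,r3:1
cycle 14: CDB Mul2=10; issue SUB r3<-Add1 // r0:1,r1:10,r2:Mul1,r3:Add1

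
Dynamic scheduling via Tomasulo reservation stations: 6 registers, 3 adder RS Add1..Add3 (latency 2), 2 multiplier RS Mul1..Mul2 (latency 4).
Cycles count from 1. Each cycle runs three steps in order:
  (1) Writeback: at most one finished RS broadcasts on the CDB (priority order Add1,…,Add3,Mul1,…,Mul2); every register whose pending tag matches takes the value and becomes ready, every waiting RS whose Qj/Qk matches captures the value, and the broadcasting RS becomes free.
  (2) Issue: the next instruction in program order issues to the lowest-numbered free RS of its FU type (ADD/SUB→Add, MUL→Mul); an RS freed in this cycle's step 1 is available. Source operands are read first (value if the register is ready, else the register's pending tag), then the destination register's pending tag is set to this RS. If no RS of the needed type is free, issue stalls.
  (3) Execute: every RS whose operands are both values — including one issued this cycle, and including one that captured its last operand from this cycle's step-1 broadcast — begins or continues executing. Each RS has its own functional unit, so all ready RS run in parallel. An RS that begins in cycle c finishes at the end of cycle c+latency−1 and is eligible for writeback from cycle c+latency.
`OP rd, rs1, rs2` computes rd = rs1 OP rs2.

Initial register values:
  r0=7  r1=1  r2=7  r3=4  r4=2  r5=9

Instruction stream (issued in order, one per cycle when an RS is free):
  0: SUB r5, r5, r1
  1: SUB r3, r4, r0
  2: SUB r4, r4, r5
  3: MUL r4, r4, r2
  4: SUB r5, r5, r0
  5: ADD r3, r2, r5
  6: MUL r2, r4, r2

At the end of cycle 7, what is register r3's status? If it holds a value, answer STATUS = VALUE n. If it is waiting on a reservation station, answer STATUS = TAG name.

STATUS = TAG Add2

cycle 1: issue SUB r5<-Add1 // r0:7,r1:1,r2:7,r3:4,r4:2,r5:Add1
cycle 2: issue SUB r3<-Add2 // r0:7,r1:1,r2:7,r3:Add2,r4:2,r5:Add1
cycle 3: CDB Add1=8; issue SUB r4<-Add1 // r0:7,r1:1,r2:7,r3:Add2,r4:Add1,r5:8
cycle 4: CDB Add2=-5; issue MUL r4<-Mul1 // r0:7,r1:1,r2:7,r3:-5,r4:Mul1,r5:8
cycle 5: CDB Add1=-6; issue SUB r5<-Add1 // r0:7,r1:1,r2:7,r3:-5,r4:Mul1,r5:Add1
cycle 6: issue ADD r3<-Add2 // r0:7,r1:1,r2:7,r3:Add2,r4:Mul1,r5:Add1
cycle 7: CDB Add1=1; issue MUL r2<-Mul2 // r0:7,r1:1,r2:Mul2,r3:Add2,r4:Mul1,r5:1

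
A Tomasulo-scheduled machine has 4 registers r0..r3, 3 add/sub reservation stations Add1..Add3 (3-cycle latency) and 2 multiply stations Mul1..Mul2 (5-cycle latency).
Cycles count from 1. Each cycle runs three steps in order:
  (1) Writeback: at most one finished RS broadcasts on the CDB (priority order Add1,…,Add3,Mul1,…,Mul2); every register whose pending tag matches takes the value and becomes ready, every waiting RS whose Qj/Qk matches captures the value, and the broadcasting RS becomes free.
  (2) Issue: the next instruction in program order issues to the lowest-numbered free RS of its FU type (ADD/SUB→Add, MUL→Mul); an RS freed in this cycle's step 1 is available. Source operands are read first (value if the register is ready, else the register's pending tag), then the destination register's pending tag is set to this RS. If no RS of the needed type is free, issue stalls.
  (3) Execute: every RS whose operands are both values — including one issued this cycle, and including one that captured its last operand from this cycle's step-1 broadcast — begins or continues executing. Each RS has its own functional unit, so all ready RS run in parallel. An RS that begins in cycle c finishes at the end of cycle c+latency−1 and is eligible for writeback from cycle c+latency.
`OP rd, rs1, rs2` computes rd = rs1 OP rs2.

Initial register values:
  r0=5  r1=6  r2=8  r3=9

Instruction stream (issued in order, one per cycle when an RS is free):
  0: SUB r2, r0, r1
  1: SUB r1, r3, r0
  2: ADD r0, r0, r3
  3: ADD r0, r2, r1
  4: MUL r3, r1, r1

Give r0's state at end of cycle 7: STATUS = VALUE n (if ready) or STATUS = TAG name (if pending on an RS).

c1: issue SUB r2<-Add1 | r0:5,r1:6,r2:Add1,r3:9
c2: issue SUB r1<-Add2 | r0:5,r1:Add2,r2:Add1,r3:9
c3: issue ADD r0<-Add3 | r0:Add3,r1:Add2,r2:Add1,r3:9
c4: CDB Add1=-1; issue ADD r0<-Add1 | r0:Add1,r1:Add2,r2:-1,r3:9
c5: CDB Add2=4; issue MUL r3<-Mul1 | r0:Add1,r1:4,r2:-1,r3:Mul1
c6: CDB Add3=14 | r0:Add1,r1:4,r2:-1,r3:Mul1
c7: - | r0:Add1,r1:4,r2:-1,r3:Mul1

STATUS = TAG Add1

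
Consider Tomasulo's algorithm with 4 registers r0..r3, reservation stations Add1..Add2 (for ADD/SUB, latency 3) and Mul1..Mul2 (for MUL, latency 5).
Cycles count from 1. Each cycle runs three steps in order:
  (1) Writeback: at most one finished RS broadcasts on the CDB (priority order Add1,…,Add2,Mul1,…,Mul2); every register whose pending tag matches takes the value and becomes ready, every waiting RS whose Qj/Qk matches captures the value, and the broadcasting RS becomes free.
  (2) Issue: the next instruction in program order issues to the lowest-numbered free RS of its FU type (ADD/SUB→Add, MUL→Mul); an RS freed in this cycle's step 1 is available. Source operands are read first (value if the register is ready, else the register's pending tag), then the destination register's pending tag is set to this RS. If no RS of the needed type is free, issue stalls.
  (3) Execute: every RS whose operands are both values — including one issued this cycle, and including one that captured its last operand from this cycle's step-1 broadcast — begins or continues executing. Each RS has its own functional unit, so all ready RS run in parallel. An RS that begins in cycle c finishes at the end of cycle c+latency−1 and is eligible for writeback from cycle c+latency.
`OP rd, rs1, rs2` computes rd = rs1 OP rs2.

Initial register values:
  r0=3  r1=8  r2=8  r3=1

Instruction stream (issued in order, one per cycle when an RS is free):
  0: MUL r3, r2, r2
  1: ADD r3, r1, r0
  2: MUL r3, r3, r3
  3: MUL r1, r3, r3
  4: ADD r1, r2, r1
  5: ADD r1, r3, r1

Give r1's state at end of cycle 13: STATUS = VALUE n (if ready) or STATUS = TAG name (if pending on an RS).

cycle 1: issue MUL r3<-Mul1 // r0:3,r1:8,r2:8,r3:Mul1
cycle 2: issue ADD r3<-Add1 // r0:3,r1:8,r2:8,r3:Add1
cycle 3: issue MUL r3<-Mul2 // r0:3,r1:8,r2:8,r3:Mul2
cycle 4: stall // r0:3,r1:8,r2:8,r3:Mul2
cycle 5: CDB Add1=11; stall // r0:3,r1:8,r2:8,r3:Mul2
cycle 6: CDB Mul1=64; issue MUL r1<-Mul1 // r0:3,r1:Mul1,r2:8,r3:Mul2
cycle 7: issue ADD r1<-Add1 // r0:3,r1:Add1,r2:8,r3:Mul2
cycle 8: issue ADD r1<-Add2 // r0:3,r1:Add2,r2:8,r3:Mul2
cycle 9: - // r0:3,r1:Add2,r2:8,r3:Mul2
cycle 10: CDB Mul2=121 // r0:3,r1:Add2,r2:8,r3:121
cycle 11: - // r0:3,r1:Add2,r2:8,r3:121
cycle 12: - // r0:3,r1:Add2,r2:8,r3:121
cycle 13: - // r0:3,r1:Add2,r2:8,r3:121

STATUS = TAG Add2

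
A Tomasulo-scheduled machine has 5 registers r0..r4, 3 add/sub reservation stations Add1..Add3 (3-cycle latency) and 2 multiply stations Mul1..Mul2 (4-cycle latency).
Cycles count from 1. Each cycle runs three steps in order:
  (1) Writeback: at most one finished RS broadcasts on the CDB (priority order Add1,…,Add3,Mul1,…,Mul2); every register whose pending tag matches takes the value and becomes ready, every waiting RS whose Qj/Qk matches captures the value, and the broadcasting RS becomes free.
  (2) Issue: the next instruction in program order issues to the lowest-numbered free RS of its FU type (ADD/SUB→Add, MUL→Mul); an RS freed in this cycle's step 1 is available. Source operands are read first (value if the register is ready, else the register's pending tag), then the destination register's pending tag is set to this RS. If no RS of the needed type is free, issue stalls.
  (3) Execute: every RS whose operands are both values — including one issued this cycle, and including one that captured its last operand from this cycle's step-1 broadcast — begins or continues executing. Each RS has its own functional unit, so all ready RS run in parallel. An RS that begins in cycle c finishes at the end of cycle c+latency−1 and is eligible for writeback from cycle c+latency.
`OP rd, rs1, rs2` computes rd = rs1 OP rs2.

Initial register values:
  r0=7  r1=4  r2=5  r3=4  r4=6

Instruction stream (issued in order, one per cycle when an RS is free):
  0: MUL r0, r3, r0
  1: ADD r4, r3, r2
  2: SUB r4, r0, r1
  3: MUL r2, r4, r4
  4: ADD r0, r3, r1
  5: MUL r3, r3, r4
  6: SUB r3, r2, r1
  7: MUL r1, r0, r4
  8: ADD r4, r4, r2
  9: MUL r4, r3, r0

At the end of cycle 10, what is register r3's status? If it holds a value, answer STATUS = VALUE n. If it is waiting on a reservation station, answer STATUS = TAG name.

cycle 1: issue MUL r0<-Mul1 // r0:Mul1,r1:4,r2:5,r3:4,r4:6
cycle 2: issue ADD r4<-Add1 // r0:Mul1,r1:4,r2:5,r3:4,r4:Add1
cycle 3: issue SUB r4<-Add2 // r0:Mul1,r1:4,r2:5,r3:4,r4:Add2
cycle 4: issue MUL r2<-Mul2 // r0:Mul1,r1:4,r2:Mul2,r3:4,r4:Add2
cycle 5: CDB Add1=9; issue ADD r0<-Add1 // r0:Add1,r1:4,r2:Mul2,r3:4,r4:Add2
cycle 6: CDB Mul1=28; issue MUL r3<-Mul1 // r0:Add1,r1:4,r2:Mul2,r3:Mul1,r4:Add2
cycle 7: issue SUB r3<-Add3 // r0:Add1,r1:4,r2:Mul2,r3:Add3,r4:Add2
cycle 8: CDB Add1=8; stall // r0:8,r1:4,r2:Mul2,r3:Add3,r4:Add2
cycle 9: CDB Add2=24; stall // r0:8,r1:4,r2:Mul2,r3:Add3,r4:24
cycle 10: stall // r0:8,r1:4,r2:Mul2,r3:Add3,r4:24

STATUS = TAG Add3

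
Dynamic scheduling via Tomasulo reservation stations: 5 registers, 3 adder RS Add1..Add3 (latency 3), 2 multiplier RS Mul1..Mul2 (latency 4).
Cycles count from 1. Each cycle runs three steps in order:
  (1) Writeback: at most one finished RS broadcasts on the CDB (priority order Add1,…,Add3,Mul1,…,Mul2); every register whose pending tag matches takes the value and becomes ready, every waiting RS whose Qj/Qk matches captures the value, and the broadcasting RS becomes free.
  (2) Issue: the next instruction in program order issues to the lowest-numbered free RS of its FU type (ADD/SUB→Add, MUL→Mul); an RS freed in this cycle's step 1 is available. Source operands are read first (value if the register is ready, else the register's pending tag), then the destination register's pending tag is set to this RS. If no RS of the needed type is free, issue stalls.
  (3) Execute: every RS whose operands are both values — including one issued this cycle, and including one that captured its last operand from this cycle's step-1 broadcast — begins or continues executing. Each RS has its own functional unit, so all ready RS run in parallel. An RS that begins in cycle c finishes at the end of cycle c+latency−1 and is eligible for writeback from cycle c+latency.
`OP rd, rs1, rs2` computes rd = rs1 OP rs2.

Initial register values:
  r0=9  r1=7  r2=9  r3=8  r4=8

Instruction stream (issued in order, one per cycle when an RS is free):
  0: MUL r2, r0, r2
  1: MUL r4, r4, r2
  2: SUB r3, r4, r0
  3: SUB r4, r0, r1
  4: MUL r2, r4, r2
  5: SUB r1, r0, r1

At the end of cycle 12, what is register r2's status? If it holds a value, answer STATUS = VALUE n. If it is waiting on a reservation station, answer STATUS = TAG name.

STATUS = VALUE 162

c1: issue MUL r2<-Mul1 | r0:9,r1:7,r2:Mul1,r3:8,r4:8
c2: issue MUL r4<-Mul2 | r0:9,r1:7,r2:Mul1,r3:8,r4:Mul2
c3: issue SUB r3<-Add1 | r0:9,r1:7,r2:Mul1,r3:Add1,r4:Mul2
c4: issue SUB r4<-Add2 | r0:9,r1:7,r2:Mul1,r3:Add1,r4:Add2
c5: CDB Mul1=81; issue MUL r2<-Mul1 | r0:9,r1:7,r2:Mul1,r3:Add1,r4:Add2
c6: issue SUB r1<-Add3 | r0:9,r1:Add3,r2:Mul1,r3:Add1,r4:Add2
c7: CDB Add2=2 | r0:9,r1:Add3,r2:Mul1,r3:Add1,r4:2
c8: - | r0:9,r1:Add3,r2:Mul1,r3:Add1,r4:2
c9: CDB Add3=2 | r0:9,r1:2,r2:Mul1,r3:Add1,r4:2
c10: CDB Mul2=648 | r0:9,r1:2,r2:Mul1,r3:Add1,r4:2
c11: CDB Mul1=162 | r0:9,r1:2,r2:162,r3:Add1,r4:2
c12: - | r0:9,r1:2,r2:162,r3:Add1,r4:2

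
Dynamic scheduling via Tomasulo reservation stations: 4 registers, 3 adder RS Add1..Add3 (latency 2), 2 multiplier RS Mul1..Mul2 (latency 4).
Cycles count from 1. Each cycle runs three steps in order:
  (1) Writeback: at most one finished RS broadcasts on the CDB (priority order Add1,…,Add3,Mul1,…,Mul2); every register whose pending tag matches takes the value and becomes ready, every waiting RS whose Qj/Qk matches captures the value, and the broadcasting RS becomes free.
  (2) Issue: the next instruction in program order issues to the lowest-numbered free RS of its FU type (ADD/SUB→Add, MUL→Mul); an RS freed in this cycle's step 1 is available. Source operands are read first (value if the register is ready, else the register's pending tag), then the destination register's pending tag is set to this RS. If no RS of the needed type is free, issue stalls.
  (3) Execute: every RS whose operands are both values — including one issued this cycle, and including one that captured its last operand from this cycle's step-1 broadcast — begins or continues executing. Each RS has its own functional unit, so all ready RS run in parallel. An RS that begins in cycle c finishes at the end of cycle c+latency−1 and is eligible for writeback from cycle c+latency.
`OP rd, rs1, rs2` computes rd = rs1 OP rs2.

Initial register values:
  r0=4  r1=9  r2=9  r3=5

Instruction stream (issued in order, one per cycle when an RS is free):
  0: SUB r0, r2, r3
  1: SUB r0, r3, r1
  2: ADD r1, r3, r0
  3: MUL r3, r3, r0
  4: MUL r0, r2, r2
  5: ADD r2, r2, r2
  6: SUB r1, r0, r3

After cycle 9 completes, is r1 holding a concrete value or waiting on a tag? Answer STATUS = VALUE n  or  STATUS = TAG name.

STATUS = TAG Add2

  c1: issue SUB r0<-Add1  regs: r0:Add1,r1:9,r2:9,r3:5
  c2: issue SUB r0<-Add2  regs: r0:Add2,r1:9,r2:9,r3:5
  c3: CDB Add1=4; issue ADD r1<-Add1  regs: r0:Add2,r1:Add1,r2:9,r3:5
  c4: CDB Add2=-4; issue MUL r3<-Mul1  regs: r0:-4,r1:Add1,r2:9,r3:Mul1
  c5: issue MUL r0<-Mul2  regs: r0:Mul2,r1:Add1,r2:9,r3:Mul1
  c6: CDB Add1=1; issue ADD r2<-Add1  regs: r0:Mul2,r1:1,r2:Add1,r3:Mul1
  c7: issue SUB r1<-Add2  regs: r0:Mul2,r1:Add2,r2:Add1,r3:Mul1
  c8: CDB Add1=18  regs: r0:Mul2,r1:Add2,r2:18,r3:Mul1
  c9: CDB Mul1=-20  regs: r0:Mul2,r1:Add2,r2:18,r3:-20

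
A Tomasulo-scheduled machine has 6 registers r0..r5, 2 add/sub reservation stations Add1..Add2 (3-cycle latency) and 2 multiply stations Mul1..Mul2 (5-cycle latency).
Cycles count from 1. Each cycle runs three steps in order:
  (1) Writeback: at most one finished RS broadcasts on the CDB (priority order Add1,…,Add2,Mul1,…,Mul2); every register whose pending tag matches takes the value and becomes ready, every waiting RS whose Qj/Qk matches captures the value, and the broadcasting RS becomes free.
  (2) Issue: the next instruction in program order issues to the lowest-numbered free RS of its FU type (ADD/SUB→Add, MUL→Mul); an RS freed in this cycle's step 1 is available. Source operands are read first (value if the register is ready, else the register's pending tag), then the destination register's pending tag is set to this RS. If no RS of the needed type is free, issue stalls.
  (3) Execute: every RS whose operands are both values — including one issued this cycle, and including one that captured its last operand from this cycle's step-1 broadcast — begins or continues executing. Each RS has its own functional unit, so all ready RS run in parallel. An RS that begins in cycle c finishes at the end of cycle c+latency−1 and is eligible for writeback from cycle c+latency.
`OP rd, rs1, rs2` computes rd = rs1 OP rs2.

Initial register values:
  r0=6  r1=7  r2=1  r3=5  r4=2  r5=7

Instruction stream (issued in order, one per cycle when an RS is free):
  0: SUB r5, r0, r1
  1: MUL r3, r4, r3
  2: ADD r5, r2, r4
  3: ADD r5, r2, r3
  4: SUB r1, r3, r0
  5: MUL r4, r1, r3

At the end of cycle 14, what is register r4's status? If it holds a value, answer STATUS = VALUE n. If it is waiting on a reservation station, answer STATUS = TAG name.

c1: issue SUB r5<-Add1 | r0:6,r1:7,r2:1,r3:5,r4:2,r5:Add1
c2: issue MUL r3<-Mul1 | r0:6,r1:7,r2:1,r3:Mul1,r4:2,r5:Add1
c3: issue ADD r5<-Add2 | r0:6,r1:7,r2:1,r3:Mul1,r4:2,r5:Add2
c4: CDB Add1=-1; issue ADD r5<-Add1 | r0:6,r1:7,r2:1,r3:Mul1,r4:2,r5:Add1
c5: stall | r0:6,r1:7,r2:1,r3:Mul1,r4:2,r5:Add1
c6: CDB Add2=3; issue SUB r1<-Add2 | r0:6,r1:Add2,r2:1,r3:Mul1,r4:2,r5:Add1
c7: CDB Mul1=10; issue MUL r4<-Mul1 | r0:6,r1:Add2,r2:1,r3:10,r4:Mul1,r5:Add1
c8: - | r0:6,r1:Add2,r2:1,r3:10,r4:Mul1,r5:Add1
c9: - | r0:6,r1:Add2,r2:1,r3:10,r4:Mul1,r5:Add1
c10: CDB Add1=11 | r0:6,r1:Add2,r2:1,r3:10,r4:Mul1,r5:11
c11: CDB Add2=4 | r0:6,r1:4,r2:1,r3:10,r4:Mul1,r5:11
c12: - | r0:6,r1:4,r2:1,r3:10,r4:Mul1,r5:11
c13: - | r0:6,r1:4,r2:1,r3:10,r4:Mul1,r5:11
c14: - | r0:6,r1:4,r2:1,r3:10,r4:Mul1,r5:11

STATUS = TAG Mul1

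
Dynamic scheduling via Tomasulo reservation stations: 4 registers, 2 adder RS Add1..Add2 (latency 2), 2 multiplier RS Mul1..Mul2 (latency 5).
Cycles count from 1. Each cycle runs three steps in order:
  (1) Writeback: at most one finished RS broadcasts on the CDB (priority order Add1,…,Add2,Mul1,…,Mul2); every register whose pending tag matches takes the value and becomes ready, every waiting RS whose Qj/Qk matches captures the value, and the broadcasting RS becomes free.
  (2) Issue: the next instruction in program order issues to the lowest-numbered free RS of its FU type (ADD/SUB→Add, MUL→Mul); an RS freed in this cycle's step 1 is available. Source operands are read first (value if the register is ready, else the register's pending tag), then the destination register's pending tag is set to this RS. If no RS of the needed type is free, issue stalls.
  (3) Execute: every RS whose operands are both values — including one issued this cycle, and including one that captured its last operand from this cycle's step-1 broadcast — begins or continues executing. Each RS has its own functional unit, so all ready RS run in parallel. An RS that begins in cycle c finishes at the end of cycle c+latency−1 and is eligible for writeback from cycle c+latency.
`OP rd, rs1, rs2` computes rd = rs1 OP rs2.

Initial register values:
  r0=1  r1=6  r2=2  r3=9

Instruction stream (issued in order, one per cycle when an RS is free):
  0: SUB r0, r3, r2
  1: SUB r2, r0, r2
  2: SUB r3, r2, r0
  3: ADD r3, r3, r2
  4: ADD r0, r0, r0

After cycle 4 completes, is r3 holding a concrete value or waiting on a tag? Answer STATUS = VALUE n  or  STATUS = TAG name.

  c1: issue SUB r0<-Add1  regs: r0:Add1,r1:6,r2:2,r3:9
  c2: issue SUB r2<-Add2  regs: r0:Add1,r1:6,r2:Add2,r3:9
  c3: CDB Add1=7; issue SUB r3<-Add1  regs: r0:7,r1:6,r2:Add2,r3:Add1
  c4: stall  regs: r0:7,r1:6,r2:Add2,r3:Add1

STATUS = TAG Add1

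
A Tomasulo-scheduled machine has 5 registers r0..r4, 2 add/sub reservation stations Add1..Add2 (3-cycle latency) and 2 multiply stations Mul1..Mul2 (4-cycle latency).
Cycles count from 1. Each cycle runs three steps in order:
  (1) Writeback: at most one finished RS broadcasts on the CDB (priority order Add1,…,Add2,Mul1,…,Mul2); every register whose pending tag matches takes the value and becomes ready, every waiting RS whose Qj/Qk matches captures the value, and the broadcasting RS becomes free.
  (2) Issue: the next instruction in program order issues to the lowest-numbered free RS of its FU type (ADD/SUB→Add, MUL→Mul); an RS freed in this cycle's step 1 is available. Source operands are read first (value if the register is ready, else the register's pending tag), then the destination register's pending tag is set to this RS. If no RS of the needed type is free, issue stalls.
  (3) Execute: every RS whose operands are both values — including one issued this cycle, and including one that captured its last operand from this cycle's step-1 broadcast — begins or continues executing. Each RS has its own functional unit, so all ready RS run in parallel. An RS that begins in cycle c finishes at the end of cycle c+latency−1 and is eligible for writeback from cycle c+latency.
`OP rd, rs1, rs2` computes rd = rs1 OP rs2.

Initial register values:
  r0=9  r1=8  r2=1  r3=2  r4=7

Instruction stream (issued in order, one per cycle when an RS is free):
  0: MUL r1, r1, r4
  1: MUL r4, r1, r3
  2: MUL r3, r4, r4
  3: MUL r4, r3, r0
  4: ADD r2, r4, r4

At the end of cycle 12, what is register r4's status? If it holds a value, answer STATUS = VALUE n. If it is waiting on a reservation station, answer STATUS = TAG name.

STATUS = TAG Mul2

c1: issue MUL r1<-Mul1 | r0:9,r1:Mul1,r2:1,r3:2,r4:7
c2: issue MUL r4<-Mul2 | r0:9,r1:Mul1,r2:1,r3:2,r4:Mul2
c3: stall | r0:9,r1:Mul1,r2:1,r3:2,r4:Mul2
c4: stall | r0:9,r1:Mul1,r2:1,r3:2,r4:Mul2
c5: CDB Mul1=56; issue MUL r3<-Mul1 | r0:9,r1:56,r2:1,r3:Mul1,r4:Mul2
c6: stall | r0:9,r1:56,r2:1,r3:Mul1,r4:Mul2
c7: stall | r0:9,r1:56,r2:1,r3:Mul1,r4:Mul2
c8: stall | r0:9,r1:56,r2:1,r3:Mul1,r4:Mul2
c9: CDB Mul2=112; issue MUL r4<-Mul2 | r0:9,r1:56,r2:1,r3:Mul1,r4:Mul2
c10: issue ADD r2<-Add1 | r0:9,r1:56,r2:Add1,r3:Mul1,r4:Mul2
c11: - | r0:9,r1:56,r2:Add1,r3:Mul1,r4:Mul2
c12: - | r0:9,r1:56,r2:Add1,r3:Mul1,r4:Mul2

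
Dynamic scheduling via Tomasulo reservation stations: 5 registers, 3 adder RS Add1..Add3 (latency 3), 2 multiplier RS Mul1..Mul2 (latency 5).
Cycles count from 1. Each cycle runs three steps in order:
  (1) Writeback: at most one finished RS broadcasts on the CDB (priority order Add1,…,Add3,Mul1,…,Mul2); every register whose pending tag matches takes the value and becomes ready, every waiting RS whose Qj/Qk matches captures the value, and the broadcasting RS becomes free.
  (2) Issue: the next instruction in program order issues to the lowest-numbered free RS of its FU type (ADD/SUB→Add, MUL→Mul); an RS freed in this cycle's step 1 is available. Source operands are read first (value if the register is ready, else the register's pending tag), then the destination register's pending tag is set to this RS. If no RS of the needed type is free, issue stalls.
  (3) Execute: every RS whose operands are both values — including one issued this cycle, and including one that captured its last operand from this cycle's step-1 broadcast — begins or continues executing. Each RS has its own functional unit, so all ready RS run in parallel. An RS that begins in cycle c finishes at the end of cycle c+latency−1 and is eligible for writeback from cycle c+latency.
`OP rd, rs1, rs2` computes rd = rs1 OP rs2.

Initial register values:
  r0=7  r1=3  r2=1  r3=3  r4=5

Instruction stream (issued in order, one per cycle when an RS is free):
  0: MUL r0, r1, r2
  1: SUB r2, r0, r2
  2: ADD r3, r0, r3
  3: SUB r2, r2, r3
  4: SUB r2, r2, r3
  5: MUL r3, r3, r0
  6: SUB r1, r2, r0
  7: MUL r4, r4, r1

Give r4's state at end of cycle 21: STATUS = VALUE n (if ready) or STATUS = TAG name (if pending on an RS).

  c1: issue MUL r0<-Mul1  regs: r0:Mul1,r1:3,r2:1,r3:3,r4:5
  c2: issue SUB r2<-Add1  regs: r0:Mul1,r1:3,r2:Add1,r3:3,r4:5
  c3: issue ADD r3<-Add2  regs: r0:Mul1,r1:3,r2:Add1,r3:Add2,r4:5
  c4: issue SUB r2<-Add3  regs: r0:Mul1,r1:3,r2:Add3,r3:Add2,r4:5
  c5: stall  regs: r0:Mul1,r1:3,r2:Add3,r3:Add2,r4:5
  c6: CDB Mul1=3; stall  regs: r0:3,r1:3,r2:Add3,r3:Add2,r4:5
  c7: stall  regs: r0:3,r1:3,r2:Add3,r3:Add2,r4:5
  c8: stall  regs: r0:3,r1:3,r2:Add3,r3:Add2,r4:5
  c9: CDB Add1=2; issue SUB r2<-Add1  regs: r0:3,r1:3,r2:Add1,r3:Add2,r4:5
  c10: CDB Add2=6; issue MUL r3<-Mul1  regs: r0:3,r1:3,r2:Add1,r3:Mul1,r4:5
  c11: issue SUB r1<-Add2  regs: r0:3,r1:Add2,r2:Add1,r3:Mul1,r4:5
  c12: issue MUL r4<-Mul2  regs: r0:3,r1:Add2,r2:Add1,r3:Mul1,r4:Mul2
  c13: CDB Add3=-4  regs: r0:3,r1:Add2,r2:Add1,r3:Mul1,r4:Mul2
  c14: -  regs: r0:3,r1:Add2,r2:Add1,r3:Mul1,r4:Mul2
  c15: CDB Mul1=18  regs: r0:3,r1:Add2,r2:Add1,r3:18,r4:Mul2
  c16: CDB Add1=-10  regs: r0:3,r1:Add2,r2:-10,r3:18,r4:Mul2
  c17: -  regs: r0:3,r1:Add2,r2:-10,r3:18,r4:Mul2
  c18: -  regs: r0:3,r1:Add2,r2:-10,r3:18,r4:Mul2
  c19: CDB Add2=-13  regs: r0:3,r1:-13,r2:-10,r3:18,r4:Mul2
  c20: -  regs: r0:3,r1:-13,r2:-10,r3:18,r4:Mul2
  c21: -  regs: r0:3,r1:-13,r2:-10,r3:18,r4:Mul2

STATUS = TAG Mul2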